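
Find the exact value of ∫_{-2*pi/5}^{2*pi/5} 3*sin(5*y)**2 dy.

6*pi/5

Use the identity sin^2(5*y) = (1 - cos(10*y))/2.
An antiderivative is F(y) = 3*y/2 - 3*sin(10*y)/20.
Then F(2*pi/5) - F(-2*pi/5) = (3*pi/5) - (-3*pi/5) = 6*pi/5.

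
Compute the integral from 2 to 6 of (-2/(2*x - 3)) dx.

-log(9)

An antiderivative is F(x) = -log(2*x - 3).
Then F(6) - F(2) = (-log(9)) - (0) = -log(9).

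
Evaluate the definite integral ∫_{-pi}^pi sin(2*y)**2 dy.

pi

Use the identity sin^2(2*y) = (1 - cos(4*y))/2.
An antiderivative is F(y) = y/2 - sin(4*y)/8.
Then F(pi) - F(-pi) = (pi/2) - (-pi/2) = pi.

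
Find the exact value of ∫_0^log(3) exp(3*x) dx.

Let u = exp(x), so du = exp(x) dx. When x = 0, u = 1; when x = log(3), u = 3.
The integral becomes ∫ u**2 du from 1 to 3, with antiderivative u**3/3.
Back in x: F(x) = exp(3*x)/3.
Then F(log(3)) - F(0) = (9) - (1/3) = 26/3.

26/3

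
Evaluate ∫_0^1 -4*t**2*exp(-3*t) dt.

-8/27 + 68*exp(-3)/27

Integrate by parts twice (u = t^2, dv = -4*exp(-3*t) dt).
An antiderivative is F(t) = (36*t**2 + 24*t + 8)*exp(-3*t)/27.
Then F(1) - F(0) = (68*exp(-3)/27) - (8/27) = -8/27 + 68*exp(-3)/27.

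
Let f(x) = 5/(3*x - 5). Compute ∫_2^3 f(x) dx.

10*log(2)/3

An antiderivative is F(x) = 5*log(3*x - 5)/3.
Then F(3) - F(2) = (10*log(2)/3) - (0) = 10*log(2)/3.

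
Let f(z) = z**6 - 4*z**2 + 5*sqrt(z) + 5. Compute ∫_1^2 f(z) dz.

20*sqrt(2)/3 + 220/21

By the power rule, an antiderivative is F(z) = z**7/7 + 10*z**(3/2)/3 - 4*z**3/3 + 5*z.
Then F(2) - F(1) = (20*sqrt(2)/3 + 370/21) - (50/7) = 20*sqrt(2)/3 + 220/21.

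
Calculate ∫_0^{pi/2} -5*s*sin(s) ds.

-5

Integrate by parts once (u = s, dv = -5*sin(s) ds).
An antiderivative is F(s) = 5*s*cos(s) - 5*sin(s).
Then F(pi/2) - F(0) = (-5) - (0) = -5.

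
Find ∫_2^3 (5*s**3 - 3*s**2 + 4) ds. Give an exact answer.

265/4

By the power rule, an antiderivative is F(s) = 5*s**4/4 - s**3 + 4*s.
Then F(3) - F(2) = (345/4) - (20) = 265/4.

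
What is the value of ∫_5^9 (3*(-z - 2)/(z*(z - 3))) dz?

-log(75)

Factor the denominator: z**2 - 3*z = z(z - 3).
Partial fractions: 3*(-z - 2)/(z*(z - 3)) = 2/z - 5/(z - 3).
An antiderivative is F(z) = 2*log(z) - 5*log(z - 3).
Then F(9) - F(5) = (-log(96)) - (log(25/32)) = -log(75).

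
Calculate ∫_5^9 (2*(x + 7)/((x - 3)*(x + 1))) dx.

Factor the denominator: x**2 - 2*x - 3 = (x + 1)(x - 3).
Partial fractions: 2*(x + 7)/((x - 3)*(x + 1)) = -3/(x + 1) + 5/(x - 3).
An antiderivative is F(x) = 5*log(x - 3) - 3*log(x + 1).
Then F(9) - F(5) = (-3*log(5) + 2*log(2) + 5*log(3)) - (log(4/27)) = -3*log(5) + 8*log(3).

-3*log(5) + 8*log(3)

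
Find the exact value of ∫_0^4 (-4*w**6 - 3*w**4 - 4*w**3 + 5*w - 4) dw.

By the power rule, an antiderivative is F(w) = -4*w**7/7 - 3*w**5/5 - w**4 + 5*w**2/2 - 4*w.
Then F(4) - F(0) = (-357304/35) - (0) = -357304/35.

-357304/35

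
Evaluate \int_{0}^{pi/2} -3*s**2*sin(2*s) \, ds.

3/2 - 3*pi**2/8

Integrate by parts twice (u = s^2, dv = -3*sin(2*s) ds).
An antiderivative is F(s) = 3*s**2*cos(2*s)/2 - 3*s*sin(2*s)/2 - 3*cos(2*s)/4.
Then F(pi/2) - F(0) = (3/4 - 3*pi**2/8) - (-3/4) = 3/2 - 3*pi**2/8.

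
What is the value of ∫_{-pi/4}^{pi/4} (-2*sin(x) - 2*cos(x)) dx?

An antiderivative is F(x) = -2*sin(x) + 2*cos(x).
Then F(pi/4) - F(-pi/4) = (0) - (2*sqrt(2)) = -2*sqrt(2).

-2*sqrt(2)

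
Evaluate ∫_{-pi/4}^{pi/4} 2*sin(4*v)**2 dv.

Use the identity sin^2(4*v) = (1 - cos(8*v))/2.
An antiderivative is F(v) = v - sin(8*v)/8.
Then F(pi/4) - F(-pi/4) = (pi/4) - (-pi/4) = pi/2.

pi/2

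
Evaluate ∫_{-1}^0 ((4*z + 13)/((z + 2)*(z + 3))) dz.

Factor the denominator: z**2 + 5*z + 6 = (z + 3)(z + 2).
Partial fractions: (4*z + 13)/((z + 2)*(z + 3)) = -1/(z + 3) + 5/(z + 2).
An antiderivative is F(z) = 5*log(z + 2) - log(z + 3).
Then F(0) - F(-1) = (log(32/3)) - (-log(2)) = log(64/3).

log(64/3)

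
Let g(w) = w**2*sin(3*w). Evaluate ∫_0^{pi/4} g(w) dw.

-2/27 - sqrt(2)/27 + sqrt(2)*pi/36 + sqrt(2)*pi**2/96

Integrate by parts twice (u = w^2, dv = sin(3*w) dw).
An antiderivative is F(w) = -w**2*cos(3*w)/3 + 2*w*sin(3*w)/9 + 2*cos(3*w)/27.
Then F(pi/4) - F(0) = (sqrt(2)*(-32 + 24*pi + 9*pi**2)/864) - (2/27) = -2/27 - sqrt(2)/27 + sqrt(2)*pi/36 + sqrt(2)*pi**2/96.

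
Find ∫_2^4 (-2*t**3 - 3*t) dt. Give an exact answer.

By the power rule, an antiderivative is F(t) = -t**4/2 - 3*t**2/2.
Then F(4) - F(2) = (-152) - (-14) = -138.

-138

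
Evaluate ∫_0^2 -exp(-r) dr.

An antiderivative is F(r) = exp(-r).
Then F(2) - F(0) = (exp(-2)) - (1) = -1 + exp(-2).

-1 + exp(-2)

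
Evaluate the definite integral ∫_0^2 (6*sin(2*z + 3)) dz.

3*cos(3) - 3*cos(7)

Let u = 2*z + 3, so du = 2 dz. When z = 0, u = 3; when z = 2, u = 7.
The integral becomes 3·∫ sin(u) du from 3 to 7, with antiderivative -3*cos(u).
Back in z: F(z) = -3*cos(2*z + 3).
Then F(2) - F(0) = (-3*cos(7)) - (-3*cos(3)) = 3*cos(3) - 3*cos(7).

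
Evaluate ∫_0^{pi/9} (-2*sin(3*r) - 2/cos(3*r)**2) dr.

An antiderivative is F(r) = 2*cos(3*r)/3 - 2*tan(3*r)/3.
Then F(pi/9) - F(0) = (1/3 - 2*sqrt(3)/3) - (2/3) = -2*sqrt(3)/3 - 1/3.

-2*sqrt(3)/3 - 1/3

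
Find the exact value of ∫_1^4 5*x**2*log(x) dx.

Integrate by parts once (u = ln x, dv = 5*x**2 dx).
An antiderivative is F(x) = 5*x**3*(3*log(x) - 1)/9.
Then F(4) - F(1) = (-320/9 + 640*log(2)/3) - (-5/9) = -35 + 640*log(2)/3.

-35 + 640*log(2)/3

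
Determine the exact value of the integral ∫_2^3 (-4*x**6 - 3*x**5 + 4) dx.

By the power rule, an antiderivative is F(x) = -4*x**7/7 - x**6/2 + 4*x.
Then F(3) - F(2) = (-22431/14) - (-680/7) = -21071/14.

-21071/14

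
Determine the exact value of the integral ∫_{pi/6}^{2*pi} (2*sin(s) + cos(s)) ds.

An antiderivative is F(s) = sin(s) - 2*cos(s).
Then F(2*pi) - F(pi/6) = (-2) - (1/2 - sqrt(3)) = -5/2 + sqrt(3).

-5/2 + sqrt(3)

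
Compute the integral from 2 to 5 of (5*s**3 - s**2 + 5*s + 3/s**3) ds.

155013/200

By the power rule, an antiderivative is F(s) = 5*s**4/4 - s**3/3 + 5*s**2/2 - 3/(2*s**2).
Then F(5) - F(2) = (240607/300) - (647/24) = 155013/200.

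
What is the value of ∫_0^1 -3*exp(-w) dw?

-3 + 3*exp(-1)

An antiderivative is F(w) = 3*exp(-w).
Then F(1) - F(0) = (3*exp(-1)) - (3) = -3 + 3*exp(-1).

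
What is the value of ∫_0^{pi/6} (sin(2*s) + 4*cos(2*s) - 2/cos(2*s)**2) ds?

1/4

An antiderivative is F(s) = 2*sin(2*s) - cos(2*s)/2 - tan(2*s).
Then F(pi/6) - F(0) = (-1/4) - (-1/2) = 1/4.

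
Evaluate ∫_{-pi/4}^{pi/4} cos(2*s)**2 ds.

Use the identity cos^2(2*s) = (1 + cos(4*s))/2.
An antiderivative is F(s) = s/2 + sin(4*s)/8.
Then F(pi/4) - F(-pi/4) = (pi/8) - (-pi/8) = pi/4.

pi/4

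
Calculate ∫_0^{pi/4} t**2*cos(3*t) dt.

Integrate by parts twice (u = t^2, dv = cos(3*t) dt).
An antiderivative is F(t) = t**2*sin(3*t)/3 + 2*t*cos(3*t)/9 - 2*sin(3*t)/27.
Then F(pi/4) - F(0) = (sqrt(2)*(-24*pi - 32 + 9*pi**2)/864) - (0) = sqrt(2)*(-24*pi - 32 + 9*pi**2)/864.

sqrt(2)*(-24*pi - 32 + 9*pi**2)/864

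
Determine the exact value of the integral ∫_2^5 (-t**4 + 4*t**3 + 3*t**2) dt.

By the power rule, an antiderivative is F(t) = -t**5/5 + t**4 + t**3.
Then F(5) - F(2) = (125) - (88/5) = 537/5.

537/5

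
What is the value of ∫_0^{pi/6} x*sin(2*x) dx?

Integrate by parts once (u = x, dv = sin(2*x) dx).
An antiderivative is F(x) = -x*cos(2*x)/2 + sin(2*x)/4.
Then F(pi/6) - F(0) = (-pi/24 + sqrt(3)/8) - (0) = -pi/24 + sqrt(3)/8.

-pi/24 + sqrt(3)/8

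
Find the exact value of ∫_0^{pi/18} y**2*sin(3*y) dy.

Integrate by parts twice (u = y^2, dv = sin(3*y) dy).
An antiderivative is F(y) = -y**2*cos(3*y)/3 + 2*y*sin(3*y)/9 + 2*cos(3*y)/27.
Then F(pi/18) - F(0) = (-sqrt(3)*pi**2/1944 + pi/162 + sqrt(3)/27) - (2/27) = -2/27 - sqrt(3)*pi**2/1944 + pi/162 + sqrt(3)/27.

-2/27 - sqrt(3)*pi**2/1944 + pi/162 + sqrt(3)/27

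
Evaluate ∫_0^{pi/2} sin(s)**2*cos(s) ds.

1/3

Let u = sin(s), so du = cos(s) ds. When s = 0, u = 0; when s = pi/2, u = 1.
The integral becomes ∫ u**2 du from 0 to 1, with antiderivative u**3/3.
Back in s: F(s) = sin(s)**3/3.
Then F(pi/2) - F(0) = (1/3) - (0) = 1/3.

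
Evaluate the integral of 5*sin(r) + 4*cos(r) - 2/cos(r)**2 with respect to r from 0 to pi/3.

An antiderivative is F(r) = 4*sin(r) - 5*cos(r) - 2*tan(r).
Then F(pi/3) - F(0) = (-5/2) - (-5) = 5/2.

5/2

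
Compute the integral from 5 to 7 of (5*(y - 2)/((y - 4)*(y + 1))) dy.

log(64/3)

Factor the denominator: y**2 - 3*y - 4 = (y + 1)(y - 4).
Partial fractions: 5*(y - 2)/((y - 4)*(y + 1)) = 3/(y + 1) + 2/(y - 4).
An antiderivative is F(y) = 2*log(y - 4) + 3*log(y + 1).
Then F(7) - F(5) = (2*log(3) + 9*log(2)) - (3*log(2) + 3*log(3)) = log(64/3).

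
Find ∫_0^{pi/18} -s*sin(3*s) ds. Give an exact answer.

-1/18 + sqrt(3)*pi/108

Integrate by parts once (u = s, dv = -sin(3*s) ds).
An antiderivative is F(s) = s*cos(3*s)/3 - sin(3*s)/9.
Then F(pi/18) - F(0) = (-1/18 + sqrt(3)*pi/108) - (0) = -1/18 + sqrt(3)*pi/108.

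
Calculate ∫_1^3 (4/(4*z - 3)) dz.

log(9)

An antiderivative is F(z) = log(4*z - 3).
Then F(3) - F(1) = (log(9)) - (0) = log(9).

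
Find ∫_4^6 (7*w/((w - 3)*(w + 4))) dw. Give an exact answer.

Factor the denominator: w**2 + w - 12 = (w + 4)(w - 3).
Partial fractions: 7*w/((w - 3)*(w + 4)) = 4/(w + 4) + 3/(w - 3).
An antiderivative is F(w) = 3*log(w - 3) + 4*log(w + 4).
Then F(6) - F(4) = (4*log(2) + 3*log(3) + 4*log(5)) - (12*log(2)) = -8*log(2) + 3*log(3) + 4*log(5).

-8*log(2) + 3*log(3) + 4*log(5)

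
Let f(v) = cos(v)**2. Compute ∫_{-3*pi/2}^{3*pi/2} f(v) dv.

Use the identity cos^2(v) = (1 + cos(2*v))/2.
An antiderivative is F(v) = v/2 + sin(2*v)/4.
Then F(3*pi/2) - F(-3*pi/2) = (3*pi/4) - (-3*pi/4) = 3*pi/2.

3*pi/2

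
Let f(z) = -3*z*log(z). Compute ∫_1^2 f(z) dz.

9/4 - log(64)

Integrate by parts once (u = ln z, dv = -3*z dz).
An antiderivative is F(z) = -3*z**2*(2*log(z) - 1)/4.
Then F(2) - F(1) = (3 - log(64)) - (3/4) = 9/4 - log(64).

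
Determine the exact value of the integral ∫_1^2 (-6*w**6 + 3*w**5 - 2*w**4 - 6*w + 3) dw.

-6703/70

By the power rule, an antiderivative is F(w) = -6*w**7/7 + w**6/2 - 2*w**5/5 - 3*w**2 + 3*w.
Then F(2) - F(1) = (-3378/35) - (-53/70) = -6703/70.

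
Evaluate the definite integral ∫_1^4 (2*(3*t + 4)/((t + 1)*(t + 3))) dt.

Factor the denominator: t**2 + 4*t + 3 = (t + 3)(t + 1).
Partial fractions: 2*(3*t + 4)/((t + 1)*(t + 3)) = 5/(t + 3) + 1/(t + 1).
An antiderivative is F(t) = log(t + 1) + 5*log(t + 3).
Then F(4) - F(1) = (log(5) + 5*log(7)) - (11*log(2)) = -11*log(2) + log(5) + 5*log(7).

-11*log(2) + log(5) + 5*log(7)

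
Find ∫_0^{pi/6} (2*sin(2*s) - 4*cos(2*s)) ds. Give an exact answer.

1/2 - sqrt(3)

An antiderivative is F(s) = -2*sin(2*s) - cos(2*s).
Then F(pi/6) - F(0) = (-sqrt(3) - 1/2) - (-1) = 1/2 - sqrt(3).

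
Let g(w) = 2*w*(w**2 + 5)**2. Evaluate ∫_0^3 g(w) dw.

873

Let u = w**2 + 5, so du = 2*w dw. When w = 0, u = 5; when w = 3, u = 14.
The integral becomes ∫ u**2 du from 5 to 14, with antiderivative u**3/3.
Back in w: F(w) = (w**2 + 5)**3/3.
Then F(3) - F(0) = (2744/3) - (125/3) = 873.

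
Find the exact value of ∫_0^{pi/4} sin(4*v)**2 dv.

pi/8

Use the identity sin^2(4*v) = (1 - cos(8*v))/2.
An antiderivative is F(v) = v/2 - sin(8*v)/16.
Then F(pi/4) - F(0) = (pi/8) - (0) = pi/8.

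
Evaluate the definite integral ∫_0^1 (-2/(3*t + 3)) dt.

-2*log(2)/3

An antiderivative is F(t) = -2*log(3*t + 3)/3.
Then F(1) - F(0) = (-2*log(6)/3) - (-2*log(3)/3) = -2*log(2)/3.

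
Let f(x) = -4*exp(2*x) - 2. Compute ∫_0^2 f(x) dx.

-2*exp(4) - 2

An antiderivative is F(x) = -2*exp(2*x) - 2*x.
Then F(2) - F(0) = (-2*exp(4) - 4) - (-2) = -2*exp(4) - 2.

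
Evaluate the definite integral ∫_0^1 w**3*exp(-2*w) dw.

Integrate by parts 3 times (u = w^3, dv = exp(-2*w) dw).
An antiderivative is F(w) = (-4*w**3 - 6*w**2 - 6*w - 3)*exp(-2*w)/8.
Then F(1) - F(0) = (-19*exp(-2)/8) - (-3/8) = 3/8 - 19*exp(-2)/8.

3/8 - 19*exp(-2)/8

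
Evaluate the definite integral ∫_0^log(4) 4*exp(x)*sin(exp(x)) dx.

Let u = exp(x), so du = exp(x) dx. When x = 0, u = 1; when x = log(4), u = 4.
The integral becomes 4·∫ sin(u) du from 1 to 4, with antiderivative -4*cos(u).
Back in x: F(x) = -4*cos(exp(x)).
Then F(log(4)) - F(0) = (-4*cos(4)) - (-4*cos(1)) = 4*cos(1) - 4*cos(4).

4*cos(1) - 4*cos(4)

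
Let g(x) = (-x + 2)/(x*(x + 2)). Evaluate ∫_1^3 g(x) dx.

log(27/25)

Factor the denominator: x**2 + 2*x = (x + 2)x.
Partial fractions: (-x + 2)/(x*(x + 2)) = -2/(x + 2) + 1/x.
An antiderivative is F(x) = log(x) - 2*log(x + 2).
Then F(3) - F(1) = (log(3/25)) - (-log(9)) = log(27/25).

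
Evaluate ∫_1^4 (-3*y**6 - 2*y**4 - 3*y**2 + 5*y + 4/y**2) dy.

-521709/70

By the power rule, an antiderivative is F(y) = -3*y**7/7 - 2*y**5/5 - y**3 + 5*y**2/2 - 4/y.
Then F(4) - F(1) = (-260971/35) - (-233/70) = -521709/70.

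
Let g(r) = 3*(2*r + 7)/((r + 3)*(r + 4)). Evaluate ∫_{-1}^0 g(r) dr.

log(8)

Factor the denominator: r**2 + 7*r + 12 = (r + 4)(r + 3).
Partial fractions: 3*(2*r + 7)/((r + 3)*(r + 4)) = 3/(r + 4) + 3/(r + 3).
An antiderivative is F(r) = 3*log(r + 3) + 3*log(r + 4).
Then F(0) - F(-1) = (3*log(3) + 6*log(2)) - (3*log(2) + 3*log(3)) = log(8).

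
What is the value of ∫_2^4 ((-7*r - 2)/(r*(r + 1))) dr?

-5*log(5) - 2*log(2) + 5*log(3)

Factor the denominator: r**2 + r = (r + 1)r.
Partial fractions: (-7*r - 2)/(r*(r + 1)) = -5/(r + 1) - 2/r.
An antiderivative is F(r) = -2*log(r) - 5*log(r + 1).
Then F(4) - F(2) = (-5*log(5) - 4*log(2)) - (-5*log(3) - 2*log(2)) = -5*log(5) - 2*log(2) + 5*log(3).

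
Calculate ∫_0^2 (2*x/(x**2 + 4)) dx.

log(2)

Let u = x**2 + 4, so du = 2*x dx. When x = 0, u = 4; when x = 2, u = 8.
The integral becomes ∫ 1/u du from 4 to 8, with antiderivative log(u).
Back in x: F(x) = log(x**2 + 4).
Then F(2) - F(0) = (log(8)) - (log(4)) = log(2).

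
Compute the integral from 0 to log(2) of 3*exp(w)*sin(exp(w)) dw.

Let u = exp(w), so du = exp(w) dw. When w = 0, u = 1; when w = log(2), u = 2.
The integral becomes 3·∫ sin(u) du from 1 to 2, with antiderivative -3*cos(u).
Back in w: F(w) = -3*cos(exp(w)).
Then F(log(2)) - F(0) = (-3*cos(2)) - (-3*cos(1)) = -3*cos(2) + 3*cos(1).

-3*cos(2) + 3*cos(1)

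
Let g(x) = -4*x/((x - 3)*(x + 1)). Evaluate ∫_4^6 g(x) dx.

Factor the denominator: x**2 - 2*x - 3 = (x + 1)(x - 3).
Partial fractions: -4*x/((x - 3)*(x + 1)) = -1/(x + 1) - 3/(x - 3).
An antiderivative is F(x) = -3*log(x - 3) - log(x + 1).
Then F(6) - F(4) = (-3*log(3) - log(7)) - (-log(5)) = -3*log(3) - log(7) + log(5).

-3*log(3) - log(7) + log(5)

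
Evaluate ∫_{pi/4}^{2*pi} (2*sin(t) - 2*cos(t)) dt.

-2 + 2*sqrt(2)

An antiderivative is F(t) = -2*sin(t) - 2*cos(t).
Then F(2*pi) - F(pi/4) = (-2) - (-2*sqrt(2)) = -2 + 2*sqrt(2).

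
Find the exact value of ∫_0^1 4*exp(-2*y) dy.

2 - 2*exp(-2)

An antiderivative is F(y) = -2*exp(-2*y).
Then F(1) - F(0) = (-2*exp(-2)) - (-2) = 2 - 2*exp(-2).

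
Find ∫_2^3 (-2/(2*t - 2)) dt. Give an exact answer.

-log(2)

An antiderivative is F(t) = -log(2*t - 2).
Then F(3) - F(2) = (-log(4)) - (-log(2)) = -log(2).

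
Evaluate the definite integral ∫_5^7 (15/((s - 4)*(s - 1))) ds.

log(32)

Factor the denominator: s**2 - 5*s + 4 = (s - 1)(s - 4).
Partial fractions: 15/((s - 4)*(s - 1)) = -5/(s - 1) + 5/(s - 4).
An antiderivative is F(s) = 5*log(s - 4) - 5*log(s - 1).
Then F(7) - F(5) = (-log(32)) - (-10*log(2)) = log(32).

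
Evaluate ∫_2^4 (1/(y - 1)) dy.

An antiderivative is F(y) = log(y - 1).
Then F(4) - F(2) = (log(3)) - (0) = log(3).

log(3)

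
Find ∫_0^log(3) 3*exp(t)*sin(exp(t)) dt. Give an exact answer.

Let u = exp(t), so du = exp(t) dt. When t = 0, u = 1; when t = log(3), u = 3.
The integral becomes 3·∫ sin(u) du from 1 to 3, with antiderivative -3*cos(u).
Back in t: F(t) = -3*cos(exp(t)).
Then F(log(3)) - F(0) = (-3*cos(3)) - (-3*cos(1)) = 3*cos(1) - 3*cos(3).

3*cos(1) - 3*cos(3)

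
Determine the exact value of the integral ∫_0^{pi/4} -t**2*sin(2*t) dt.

Integrate by parts twice (u = t^2, dv = -sin(2*t) dt).
An antiderivative is F(t) = t**2*cos(2*t)/2 - t*sin(2*t)/2 - cos(2*t)/4.
Then F(pi/4) - F(0) = (-pi/8) - (-1/4) = 1/4 - pi/8.

1/4 - pi/8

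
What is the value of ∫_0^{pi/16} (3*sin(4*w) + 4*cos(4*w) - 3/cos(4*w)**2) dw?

An antiderivative is F(w) = sin(4*w) - 3*cos(4*w)/4 - 3*tan(4*w)/4.
Then F(pi/16) - F(0) = (-3/4 + sqrt(2)/8) - (-3/4) = sqrt(2)/8.

sqrt(2)/8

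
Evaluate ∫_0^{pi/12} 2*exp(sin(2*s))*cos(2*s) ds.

-1 + exp(1/2)

Let u = sin(2*s), so du = 2*cos(2*s) ds. When s = 0, u = 0; when s = pi/12, u = 1/2.
The integral becomes ∫ exp(u) du from 0 to 1/2, with antiderivative exp(u).
Back in s: F(s) = exp(sin(2*s)).
Then F(pi/12) - F(0) = (exp(1/2)) - (1) = -1 + exp(1/2).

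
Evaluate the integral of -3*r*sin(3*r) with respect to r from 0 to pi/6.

-1/3

Integrate by parts once (u = r, dv = -3*sin(3*r) dr).
An antiderivative is F(r) = r*cos(3*r) - sin(3*r)/3.
Then F(pi/6) - F(0) = (-1/3) - (0) = -1/3.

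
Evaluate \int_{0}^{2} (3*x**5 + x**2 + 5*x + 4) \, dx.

158/3

By the power rule, an antiderivative is F(x) = x**6/2 + x**3/3 + 5*x**2/2 + 4*x.
Then F(2) - F(0) = (158/3) - (0) = 158/3.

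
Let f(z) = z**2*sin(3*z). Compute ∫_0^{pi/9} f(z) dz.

Integrate by parts twice (u = z^2, dv = sin(3*z) dz).
An antiderivative is F(z) = -z**2*cos(3*z)/3 + 2*z*sin(3*z)/9 + 2*cos(3*z)/27.
Then F(pi/9) - F(0) = (-pi**2/486 + 1/27 + sqrt(3)*pi/81) - (2/27) = -1/27 - pi**2/486 + sqrt(3)*pi/81.

-1/27 - pi**2/486 + sqrt(3)*pi/81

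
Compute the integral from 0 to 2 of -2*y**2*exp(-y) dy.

-4 + 20*exp(-2)

Integrate by parts twice (u = y^2, dv = -2*exp(-y) dy).
An antiderivative is F(y) = (2*y**2 + 4*y + 4)*exp(-y).
Then F(2) - F(0) = (20*exp(-2)) - (4) = -4 + 20*exp(-2).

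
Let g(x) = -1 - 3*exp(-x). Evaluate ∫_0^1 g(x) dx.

-4 + 3*exp(-1)

An antiderivative is F(x) = -x + 3*exp(-x).
Then F(1) - F(0) = (-1 + 3*exp(-1)) - (3) = -4 + 3*exp(-1).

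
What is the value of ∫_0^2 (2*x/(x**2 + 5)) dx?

log(9/5)

Let u = x**2 + 5, so du = 2*x dx. When x = 0, u = 5; when x = 2, u = 9.
The integral becomes ∫ 1/u du from 5 to 9, with antiderivative log(u).
Back in x: F(x) = log(x**2 + 5).
Then F(2) - F(0) = (log(9)) - (log(5)) = log(9/5).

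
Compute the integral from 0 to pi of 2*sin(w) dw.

An antiderivative is F(w) = -2*cos(w).
Then F(pi) - F(0) = (2) - (-2) = 4.

4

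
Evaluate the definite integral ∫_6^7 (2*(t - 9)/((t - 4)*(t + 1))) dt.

-4*log(7) - 2*log(3) + 14*log(2)

Factor the denominator: t**2 - 3*t - 4 = (t + 1)(t - 4).
Partial fractions: 2*(t - 9)/((t - 4)*(t + 1)) = 4/(t + 1) - 2/(t - 4).
An antiderivative is F(t) = -2*log(t - 4) + 4*log(t + 1).
Then F(7) - F(6) = (-2*log(3) + 12*log(2)) - (-2*log(2) + 4*log(7)) = -4*log(7) - 2*log(3) + 14*log(2).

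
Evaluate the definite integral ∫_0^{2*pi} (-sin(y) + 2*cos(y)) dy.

0

An antiderivative is F(y) = 2*sin(y) + cos(y).
Then F(2*pi) - F(0) = (1) - (1) = 0.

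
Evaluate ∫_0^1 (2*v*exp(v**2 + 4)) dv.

-exp(4) + exp(5)

Let u = v**2 + 4, so du = 2*v dv. When v = 0, u = 4; when v = 1, u = 5.
The integral becomes ∫ exp(u) du from 4 to 5, with antiderivative exp(u).
Back in v: F(v) = exp(v**2 + 4).
Then F(1) - F(0) = (exp(5)) - (exp(4)) = -exp(4) + exp(5).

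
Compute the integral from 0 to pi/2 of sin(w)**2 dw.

pi/4

Use the identity sin^2(w) = (1 - cos(2*w))/2.
An antiderivative is F(w) = w/2 - sin(2*w)/4.
Then F(pi/2) - F(0) = (pi/4) - (0) = pi/4.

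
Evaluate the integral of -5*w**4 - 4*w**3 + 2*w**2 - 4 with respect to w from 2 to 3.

By the power rule, an antiderivative is F(w) = -w**5 - w**4 + 2*w**3/3 - 4*w.
Then F(3) - F(2) = (-318) - (-152/3) = -802/3.

-802/3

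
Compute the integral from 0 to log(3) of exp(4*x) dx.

20

Let u = exp(x), so du = exp(x) dx. When x = 0, u = 1; when x = log(3), u = 3.
The integral becomes ∫ u**3 du from 1 to 3, with antiderivative u**4/4.
Back in x: F(x) = exp(4*x)/4.
Then F(log(3)) - F(0) = (81/4) - (1/4) = 20.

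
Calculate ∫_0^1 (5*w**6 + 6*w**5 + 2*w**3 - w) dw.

By the power rule, an antiderivative is F(w) = 5*w**7/7 + w**6 + w**4/2 - w**2/2.
Then F(1) - F(0) = (12/7) - (0) = 12/7.

12/7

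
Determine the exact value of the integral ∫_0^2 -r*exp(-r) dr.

Integrate by parts once (u = r, dv = -exp(-r) dr).
An antiderivative is F(r) = (r + 1)*exp(-r).
Then F(2) - F(0) = (3*exp(-2)) - (1) = -1 + 3*exp(-2).

-1 + 3*exp(-2)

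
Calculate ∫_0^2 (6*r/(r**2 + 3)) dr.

-3*log(3) + 3*log(7)

Let u = r**2 + 3, so du = 2*r dr. When r = 0, u = 3; when r = 2, u = 7.
The integral becomes 3·∫ 1/u du from 3 to 7, with antiderivative 3*log(u).
Back in r: F(r) = 3*log(r**2 + 3).
Then F(2) - F(0) = (3*log(7)) - (log(27)) = -3*log(3) + 3*log(7).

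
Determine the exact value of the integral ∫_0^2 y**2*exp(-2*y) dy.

Integrate by parts twice (u = y^2, dv = exp(-2*y) dy).
An antiderivative is F(y) = (-2*y**2 - 2*y - 1)*exp(-2*y)/4.
Then F(2) - F(0) = (-13*exp(-4)/4) - (-1/4) = (-13 + exp(4))*exp(-4)/4.

(-13 + exp(4))*exp(-4)/4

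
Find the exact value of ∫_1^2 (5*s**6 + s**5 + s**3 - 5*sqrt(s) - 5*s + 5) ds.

8887/84 - 20*sqrt(2)/3

By the power rule, an antiderivative is F(s) = 5*s**7/7 + s**6/6 + s**4/4 - 10*s**(3/2)/3 - 5*s**2/2 + 5*s.
Then F(2) - F(1) = (2228/21 - 20*sqrt(2)/3) - (25/84) = 8887/84 - 20*sqrt(2)/3.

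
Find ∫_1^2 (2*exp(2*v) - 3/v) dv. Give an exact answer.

An antiderivative is F(v) = exp(2*v) - 3*log(v).
Then F(2) - F(1) = (-log(8) + exp(4)) - (exp(2)) = -exp(2) - log(8) + exp(4).

-exp(2) - log(8) + exp(4)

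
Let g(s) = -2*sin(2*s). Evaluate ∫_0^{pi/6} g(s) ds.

-1/2

An antiderivative is F(s) = cos(2*s).
Then F(pi/6) - F(0) = (1/2) - (1) = -1/2.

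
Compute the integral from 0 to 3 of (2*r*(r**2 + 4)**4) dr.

370269/5

Let u = r**2 + 4, so du = 2*r dr. When r = 0, u = 4; when r = 3, u = 13.
The integral becomes ∫ u**4 du from 4 to 13, with antiderivative u**5/5.
Back in r: F(r) = (r**2 + 4)**5/5.
Then F(3) - F(0) = (371293/5) - (1024/5) = 370269/5.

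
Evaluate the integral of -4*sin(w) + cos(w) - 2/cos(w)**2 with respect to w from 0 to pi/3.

An antiderivative is F(w) = sin(w) + 4*cos(w) - 2*tan(w).
Then F(pi/3) - F(0) = (2 - 3*sqrt(3)/2) - (4) = -3*sqrt(3)/2 - 2.

-3*sqrt(3)/2 - 2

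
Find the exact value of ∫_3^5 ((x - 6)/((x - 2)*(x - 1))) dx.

Factor the denominator: x**2 - 3*x + 2 = (x - 1)(x - 2).
Partial fractions: (x - 6)/((x - 2)*(x - 1)) = 5/(x - 1) - 4/(x - 2).
An antiderivative is F(x) = -4*log(x - 2) + 5*log(x - 1).
Then F(5) - F(3) = (-4*log(3) + 10*log(2)) - (log(32)) = log(32/81).

log(32/81)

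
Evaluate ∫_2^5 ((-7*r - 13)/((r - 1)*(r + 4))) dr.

-5*log(2) - 3*log(3)

Factor the denominator: r**2 + 3*r - 4 = (r + 4)(r - 1).
Partial fractions: (-7*r - 13)/((r - 1)*(r + 4)) = -3/(r + 4) - 4/(r - 1).
An antiderivative is F(r) = -4*log(r - 1) - 3*log(r + 4).
Then F(5) - F(2) = (-6*log(3) - 8*log(2)) - (-3*log(3) - 3*log(2)) = -5*log(2) - 3*log(3).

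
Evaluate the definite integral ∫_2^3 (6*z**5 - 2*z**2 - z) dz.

By the power rule, an antiderivative is F(z) = z**6 - 2*z**3/3 - z**2/2.
Then F(3) - F(2) = (1413/2) - (170/3) = 3899/6.

3899/6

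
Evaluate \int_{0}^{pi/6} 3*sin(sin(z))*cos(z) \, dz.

Let u = sin(z), so du = cos(z) dz. When z = 0, u = 0; when z = pi/6, u = 1/2.
The integral becomes 3·∫ sin(u) du from 0 to 1/2, with antiderivative -3*cos(u).
Back in z: F(z) = -3*cos(sin(z)).
Then F(pi/6) - F(0) = (-3*cos(1/2)) - (-3) = 3 - 3*cos(1/2).

3 - 3*cos(1/2)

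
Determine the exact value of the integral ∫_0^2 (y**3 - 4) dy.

-4

By the power rule, an antiderivative is F(y) = y**4/4 - 4*y.
Then F(2) - F(0) = (-4) - (0) = -4.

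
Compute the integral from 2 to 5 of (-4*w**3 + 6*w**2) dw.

By the power rule, an antiderivative is F(w) = -w**4 + 2*w**3.
Then F(5) - F(2) = (-375) - (0) = -375.

-375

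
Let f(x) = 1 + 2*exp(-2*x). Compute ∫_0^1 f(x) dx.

2 - exp(-2)

An antiderivative is F(x) = x - exp(-2*x).
Then F(1) - F(0) = (1 - exp(-2)) - (-1) = 2 - exp(-2).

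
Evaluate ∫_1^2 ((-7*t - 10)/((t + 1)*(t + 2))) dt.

Factor the denominator: t**2 + 3*t + 2 = (t + 2)(t + 1).
Partial fractions: (-7*t - 10)/((t + 1)*(t + 2)) = -4/(t + 2) - 3/(t + 1).
An antiderivative is F(t) = -3*log(t + 1) - 4*log(t + 2).
Then F(2) - F(1) = (-8*log(2) - 3*log(3)) - (-4*log(3) - 3*log(2)) = log(3/32).

log(3/32)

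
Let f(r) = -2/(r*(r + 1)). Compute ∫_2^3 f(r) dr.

Factor the denominator: r**2 + r = (r + 1)r.
Partial fractions: -2/(r*(r + 1)) = 2/(r + 1) - 2/r.
An antiderivative is F(r) = -2*log(r) + 2*log(r + 1).
Then F(3) - F(2) = (log(16/9)) - (log(9/4)) = log(64/81).

log(64/81)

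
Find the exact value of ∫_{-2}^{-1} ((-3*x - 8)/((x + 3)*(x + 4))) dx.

log(32/81)

Factor the denominator: x**2 + 7*x + 12 = (x + 4)(x + 3).
Partial fractions: (-3*x - 8)/((x + 3)*(x + 4)) = -4/(x + 4) + 1/(x + 3).
An antiderivative is F(x) = log(x + 3) - 4*log(x + 4).
Then F(-1) - F(-2) = (log(2/81)) - (-log(16)) = log(32/81).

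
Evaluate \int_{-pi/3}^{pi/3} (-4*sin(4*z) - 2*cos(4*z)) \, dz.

sqrt(3)/2

An antiderivative is F(z) = -sin(4*z)/2 + cos(4*z).
Then F(pi/3) - F(-pi/3) = (-1/2 + sqrt(3)/4) - (-1/2 - sqrt(3)/4) = sqrt(3)/2.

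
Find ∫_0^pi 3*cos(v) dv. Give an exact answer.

An antiderivative is F(v) = 3*sin(v).
Then F(pi) - F(0) = (0) - (0) = 0.

0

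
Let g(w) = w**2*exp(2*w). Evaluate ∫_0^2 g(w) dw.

Integrate by parts twice (u = w^2, dv = exp(2*w) dw).
An antiderivative is F(w) = (2*w**2 - 2*w + 1)*exp(2*w)/4.
Then F(2) - F(0) = (5*exp(4)/4) - (1/4) = -1/4 + 5*exp(4)/4.

-1/4 + 5*exp(4)/4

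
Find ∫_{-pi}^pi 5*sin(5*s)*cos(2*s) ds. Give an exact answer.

0

Use the identity sin(5*s)cos(2*s) = [sin(7*s) + sin(3*s)]/2.
An antiderivative is F(s) = -5*cos(3*s)/6 - 5*cos(7*s)/14.
Then F(pi) - F(-pi) = (25/21) - (25/21) = 0.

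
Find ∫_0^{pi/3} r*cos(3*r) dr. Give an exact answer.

Integrate by parts once (u = r, dv = cos(3*r) dr).
An antiderivative is F(r) = r*sin(3*r)/3 + cos(3*r)/9.
Then F(pi/3) - F(0) = (-1/9) - (1/9) = -2/9.

-2/9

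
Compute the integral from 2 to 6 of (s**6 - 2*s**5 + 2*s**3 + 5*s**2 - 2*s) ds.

177776/7

By the power rule, an antiderivative is F(s) = s**7/7 - s**6/3 + s**4/2 + 5*s**3/3 - s**2.
Then F(6) - F(2) = (177876/7) - (100/7) = 177776/7.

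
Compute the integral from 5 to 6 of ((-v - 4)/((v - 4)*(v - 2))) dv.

Factor the denominator: v**2 - 6*v + 8 = (v - 2)(v - 4).
Partial fractions: (-v - 4)/((v - 4)*(v - 2)) = 3/(v - 2) - 4/(v - 4).
An antiderivative is F(v) = -4*log(v - 4) + 3*log(v - 2).
Then F(6) - F(5) = (log(4)) - (log(27)) = log(4/27).

log(4/27)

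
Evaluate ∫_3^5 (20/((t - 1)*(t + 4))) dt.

-8*log(3) + 4*log(2) + 4*log(7)

Factor the denominator: t**2 + 3*t - 4 = (t + 4)(t - 1).
Partial fractions: 20/((t - 1)*(t + 4)) = -4/(t + 4) + 4/(t - 1).
An antiderivative is F(t) = 4*log(t - 1) - 4*log(t + 4).
Then F(5) - F(3) = (-8*log(3) + 8*log(2)) - (-4*log(7) + 4*log(2)) = -8*log(3) + 4*log(2) + 4*log(7).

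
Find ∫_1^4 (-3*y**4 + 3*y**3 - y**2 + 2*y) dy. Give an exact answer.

-8571/20

By the power rule, an antiderivative is F(y) = -3*y**5/5 + 3*y**4/4 - y**3/3 + y**2.
Then F(4) - F(1) = (-6416/15) - (49/60) = -8571/20.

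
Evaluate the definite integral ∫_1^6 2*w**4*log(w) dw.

-622 + 15552*log(6)/5

Integrate by parts once (u = ln w, dv = 2*w**4 dw).
An antiderivative is F(w) = 2*w**5*(5*log(w) - 1)/25.
Then F(6) - F(1) = (-15552/25 + 15552*log(6)/5) - (-2/25) = -622 + 15552*log(6)/5.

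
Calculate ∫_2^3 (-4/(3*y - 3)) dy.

An antiderivative is F(y) = -4*log(3*y - 3)/3.
Then F(3) - F(2) = (-4*log(6)/3) - (-4*log(3)/3) = -4*log(2)/3.

-4*log(2)/3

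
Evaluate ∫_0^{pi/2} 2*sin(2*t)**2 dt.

pi/2

Use the identity sin^2(2*t) = (1 - cos(4*t))/2.
An antiderivative is F(t) = t - sin(4*t)/4.
Then F(pi/2) - F(0) = (pi/2) - (0) = pi/2.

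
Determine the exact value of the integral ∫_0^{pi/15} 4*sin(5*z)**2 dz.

Use the identity sin^2(5*z) = (1 - cos(10*z))/2.
An antiderivative is F(z) = 2*z - sin(10*z)/5.
Then F(pi/15) - F(0) = (-sqrt(3)/10 + 2*pi/15) - (0) = -sqrt(3)/10 + 2*pi/15.

-sqrt(3)/10 + 2*pi/15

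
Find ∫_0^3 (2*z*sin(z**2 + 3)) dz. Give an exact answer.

Let u = z**2 + 3, so du = 2*z dz. When z = 0, u = 3; when z = 3, u = 12.
The integral becomes ∫ sin(u) du from 3 to 12, with antiderivative -cos(u).
Back in z: F(z) = -cos(z**2 + 3).
Then F(3) - F(0) = (-cos(12)) - (-cos(3)) = cos(3) - cos(12).

cos(3) - cos(12)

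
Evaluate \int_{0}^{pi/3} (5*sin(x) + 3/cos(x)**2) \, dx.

5/2 + 3*sqrt(3)

An antiderivative is F(x) = -5*cos(x) + 3*tan(x).
Then F(pi/3) - F(0) = (-5/2 + 3*sqrt(3)) - (-5) = 5/2 + 3*sqrt(3).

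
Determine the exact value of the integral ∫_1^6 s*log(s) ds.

Integrate by parts once (u = ln s, dv = s ds).
An antiderivative is F(s) = s**2*(2*log(s) - 1)/4.
Then F(6) - F(1) = (-9 + 18*log(2) + 18*log(3)) - (-1/4) = -35/4 + 18*log(2) + 18*log(3).

-35/4 + 18*log(2) + 18*log(3)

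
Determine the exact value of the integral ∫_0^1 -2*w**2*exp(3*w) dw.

Integrate by parts twice (u = w^2, dv = -2*exp(3*w) dw).
An antiderivative is F(w) = (-18*w**2 + 12*w - 4)*exp(3*w)/27.
Then F(1) - F(0) = (-10*exp(3)/27) - (-4/27) = 4/27 - 10*exp(3)/27.

4/27 - 10*exp(3)/27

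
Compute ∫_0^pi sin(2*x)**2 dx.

Use the identity sin^2(2*x) = (1 - cos(4*x))/2.
An antiderivative is F(x) = x/2 - sin(4*x)/8.
Then F(pi) - F(0) = (pi/2) - (0) = pi/2.

pi/2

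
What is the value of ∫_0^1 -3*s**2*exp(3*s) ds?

Integrate by parts twice (u = s^2, dv = -3*exp(3*s) ds).
An antiderivative is F(s) = (-9*s**2 + 6*s - 2)*exp(3*s)/9.
Then F(1) - F(0) = (-5*exp(3)/9) - (-2/9) = 2/9 - 5*exp(3)/9.

2/9 - 5*exp(3)/9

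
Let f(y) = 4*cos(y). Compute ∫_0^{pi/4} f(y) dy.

An antiderivative is F(y) = 4*sin(y).
Then F(pi/4) - F(0) = (2*sqrt(2)) - (0) = 2*sqrt(2).

2*sqrt(2)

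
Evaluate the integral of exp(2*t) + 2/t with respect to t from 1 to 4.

An antiderivative is F(t) = exp(2*t)/2 + 2*log(t).
Then F(4) - F(1) = (log(16) + exp(8)/2) - (exp(2)/2) = -exp(2)/2 + log(16) + exp(8)/2.

-exp(2)/2 + log(16) + exp(8)/2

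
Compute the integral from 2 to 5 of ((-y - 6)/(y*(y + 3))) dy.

Factor the denominator: y**2 + 3*y = (y + 3)y.
Partial fractions: (-y - 6)/(y*(y + 3)) = 1/(y + 3) - 2/y.
An antiderivative is F(y) = -2*log(y) + log(y + 3).
Then F(5) - F(2) = (log(8/25)) - (log(5/4)) = -3*log(5) + 5*log(2).

-3*log(5) + 5*log(2)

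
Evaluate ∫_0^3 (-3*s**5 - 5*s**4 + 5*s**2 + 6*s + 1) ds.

-1065/2

By the power rule, an antiderivative is F(s) = -s**6/2 - s**5 + 5*s**3/3 + 3*s**2 + s.
Then F(3) - F(0) = (-1065/2) - (0) = -1065/2.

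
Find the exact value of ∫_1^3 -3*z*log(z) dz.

Integrate by parts once (u = ln z, dv = -3*z dz).
An antiderivative is F(z) = -3*z**2*(2*log(z) - 1)/4.
Then F(3) - F(1) = (27/4 - 27*log(3)/2) - (3/4) = 6 - 27*log(3)/2.

6 - 27*log(3)/2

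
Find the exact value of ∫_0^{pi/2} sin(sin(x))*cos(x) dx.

Let u = sin(x), so du = cos(x) dx. When x = 0, u = 0; when x = pi/2, u = 1.
The integral becomes ∫ sin(u) du from 0 to 1, with antiderivative -cos(u).
Back in x: F(x) = -cos(sin(x)).
Then F(pi/2) - F(0) = (-cos(1)) - (-1) = 1 - cos(1).

1 - cos(1)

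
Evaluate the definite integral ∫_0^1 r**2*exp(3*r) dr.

-2/27 + 5*exp(3)/27

Integrate by parts twice (u = r^2, dv = exp(3*r) dr).
An antiderivative is F(r) = (9*r**2 - 6*r + 2)*exp(3*r)/27.
Then F(1) - F(0) = (5*exp(3)/27) - (2/27) = -2/27 + 5*exp(3)/27.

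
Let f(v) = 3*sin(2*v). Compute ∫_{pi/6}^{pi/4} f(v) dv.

3/4

An antiderivative is F(v) = -3*cos(2*v)/2.
Then F(pi/4) - F(pi/6) = (0) - (-3/4) = 3/4.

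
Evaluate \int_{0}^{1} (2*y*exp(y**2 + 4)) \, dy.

-exp(4) + exp(5)

Let u = y**2 + 4, so du = 2*y dy. When y = 0, u = 4; when y = 1, u = 5.
The integral becomes ∫ exp(u) du from 4 to 5, with antiderivative exp(u).
Back in y: F(y) = exp(y**2 + 4).
Then F(1) - F(0) = (exp(5)) - (exp(4)) = -exp(4) + exp(5).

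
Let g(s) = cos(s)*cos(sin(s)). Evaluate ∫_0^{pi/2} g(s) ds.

Let u = sin(s), so du = cos(s) ds. When s = 0, u = 0; when s = pi/2, u = 1.
The integral becomes ∫ cos(u) du from 0 to 1, with antiderivative sin(u).
Back in s: F(s) = sin(sin(s)).
Then F(pi/2) - F(0) = (sin(1)) - (0) = sin(1).

sin(1)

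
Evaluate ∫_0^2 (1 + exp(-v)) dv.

An antiderivative is F(v) = v - exp(-v).
Then F(2) - F(0) = (2 - exp(-2)) - (-1) = 3 - exp(-2).

3 - exp(-2)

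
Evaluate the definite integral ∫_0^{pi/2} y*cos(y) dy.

-1 + pi/2

Integrate by parts once (u = y, dv = cos(y) dy).
An antiderivative is F(y) = y*sin(y) + cos(y).
Then F(pi/2) - F(0) = (pi/2) - (1) = -1 + pi/2.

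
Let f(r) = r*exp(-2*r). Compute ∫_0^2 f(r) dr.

Integrate by parts once (u = r, dv = exp(-2*r) dr).
An antiderivative is F(r) = (-2*r - 1)*exp(-2*r)/4.
Then F(2) - F(0) = (-5*exp(-4)/4) - (-1/4) = (-5 + exp(4))*exp(-4)/4.

(-5 + exp(4))*exp(-4)/4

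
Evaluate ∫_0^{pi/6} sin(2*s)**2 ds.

Use the identity sin^2(2*s) = (1 - cos(4*s))/2.
An antiderivative is F(s) = s/2 - sin(4*s)/8.
Then F(pi/6) - F(0) = (-sqrt(3)/16 + pi/12) - (0) = -sqrt(3)/16 + pi/12.

-sqrt(3)/16 + pi/12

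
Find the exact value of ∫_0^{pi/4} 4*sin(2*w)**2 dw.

pi/2

Use the identity sin^2(2*w) = (1 - cos(4*w))/2.
An antiderivative is F(w) = 2*w - sin(4*w)/2.
Then F(pi/4) - F(0) = (pi/2) - (0) = pi/2.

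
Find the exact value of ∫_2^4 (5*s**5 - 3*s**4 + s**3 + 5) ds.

14174/5

By the power rule, an antiderivative is F(s) = 5*s**6/6 - 3*s**5/5 + s**4/4 + 5*s.
Then F(4) - F(2) = (43244/15) - (722/15) = 14174/5.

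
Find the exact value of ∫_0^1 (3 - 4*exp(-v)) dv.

-1 + 4*exp(-1)

An antiderivative is F(v) = 3*v + 4*exp(-v).
Then F(1) - F(0) = (4*exp(-1) + 3) - (4) = -1 + 4*exp(-1).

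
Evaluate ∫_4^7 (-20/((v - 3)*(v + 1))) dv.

-5*log(5) + 5*log(2)

Factor the denominator: v**2 - 2*v - 3 = (v + 1)(v - 3).
Partial fractions: -20/((v - 3)*(v + 1)) = 5/(v + 1) - 5/(v - 3).
An antiderivative is F(v) = -5*log(v - 3) + 5*log(v + 1).
Then F(7) - F(4) = (log(32)) - (5*log(5)) = -5*log(5) + 5*log(2).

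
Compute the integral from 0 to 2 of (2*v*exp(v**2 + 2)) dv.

Let u = v**2 + 2, so du = 2*v dv. When v = 0, u = 2; when v = 2, u = 6.
The integral becomes ∫ exp(u) du from 2 to 6, with antiderivative exp(u).
Back in v: F(v) = exp(v**2 + 2).
Then F(2) - F(0) = (exp(6)) - (exp(2)) = -exp(2) + exp(6).

-exp(2) + exp(6)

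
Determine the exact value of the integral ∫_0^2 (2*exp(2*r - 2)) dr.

2*sinh(2)

Let u = 2*r - 2, so du = 2 dr. When r = 0, u = -2; when r = 2, u = 2.
The integral becomes ∫ exp(u) du from -2 to 2, with antiderivative exp(u).
Back in r: F(r) = exp(2*r - 2).
Then F(2) - F(0) = (exp(2)) - (exp(-2)) = 2*sinh(2).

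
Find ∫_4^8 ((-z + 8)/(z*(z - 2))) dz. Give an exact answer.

Factor the denominator: z**2 - 2*z = z(z - 2).
Partial fractions: (-z + 8)/(z*(z - 2)) = -4/z + 3/(z - 2).
An antiderivative is F(z) = -4*log(z) + 3*log(z - 2).
Then F(8) - F(4) = (-9*log(2) + 3*log(3)) - (-log(32)) = log(27/16).

log(27/16)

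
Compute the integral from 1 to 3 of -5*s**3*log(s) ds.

25 - 405*log(3)/4

Integrate by parts once (u = ln s, dv = -5*s**3 ds).
An antiderivative is F(s) = -5*s**4*(4*log(s) - 1)/16.
Then F(3) - F(1) = (405/16 - 405*log(3)/4) - (5/16) = 25 - 405*log(3)/4.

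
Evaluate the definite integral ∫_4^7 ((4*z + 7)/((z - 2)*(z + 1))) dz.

-8*log(2) + 6*log(5)

Factor the denominator: z**2 - z - 2 = (z + 1)(z - 2).
Partial fractions: (4*z + 7)/((z - 2)*(z + 1)) = -1/(z + 1) + 5/(z - 2).
An antiderivative is F(z) = 5*log(z - 2) - log(z + 1).
Then F(7) - F(4) = (-3*log(2) + 5*log(5)) - (log(32/5)) = -8*log(2) + 6*log(5).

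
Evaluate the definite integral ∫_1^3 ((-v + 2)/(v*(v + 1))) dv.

log(9/8)

Factor the denominator: v**2 + v = (v + 1)v.
Partial fractions: (-v + 2)/(v*(v + 1)) = -3/(v + 1) + 2/v.
An antiderivative is F(v) = 2*log(v) - 3*log(v + 1).
Then F(3) - F(1) = (log(9/64)) - (-log(8)) = log(9/8).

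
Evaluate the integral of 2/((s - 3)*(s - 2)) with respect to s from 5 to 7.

Factor the denominator: s**2 - 5*s + 6 = (s - 2)(s - 3).
Partial fractions: 2/((s - 3)*(s - 2)) = -2/(s - 2) + 2/(s - 3).
An antiderivative is F(s) = 2*log(s - 3) - 2*log(s - 2).
Then F(7) - F(5) = (log(16/25)) - (log(4/9)) = log(36/25).

log(36/25)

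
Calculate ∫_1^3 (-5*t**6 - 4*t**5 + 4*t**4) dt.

-194582/105

By the power rule, an antiderivative is F(t) = -5*t**7/7 - 2*t**6/3 + 4*t**5/5.
Then F(3) - F(1) = (-64881/35) - (-61/105) = -194582/105.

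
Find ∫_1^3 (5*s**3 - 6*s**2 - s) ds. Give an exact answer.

By the power rule, an antiderivative is F(s) = 5*s**4/4 - 2*s**3 - s**2/2.
Then F(3) - F(1) = (171/4) - (-5/4) = 44.

44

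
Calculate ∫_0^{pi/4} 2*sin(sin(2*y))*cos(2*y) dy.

1 - cos(1)

Let u = sin(2*y), so du = 2*cos(2*y) dy. When y = 0, u = 0; when y = pi/4, u = 1.
The integral becomes ∫ sin(u) du from 0 to 1, with antiderivative -cos(u).
Back in y: F(y) = -cos(sin(2*y)).
Then F(pi/4) - F(0) = (-cos(1)) - (-1) = 1 - cos(1).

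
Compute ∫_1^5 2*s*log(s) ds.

Integrate by parts once (u = ln s, dv = 2*s ds).
An antiderivative is F(s) = s**2*(2*log(s) - 1)/2.
Then F(5) - F(1) = (-25/2 + 25*log(5)) - (-1/2) = -12 + 25*log(5).

-12 + 25*log(5)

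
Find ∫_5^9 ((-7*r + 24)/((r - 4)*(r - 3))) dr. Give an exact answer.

-4*log(5) - 3*log(3)

Factor the denominator: r**2 - 7*r + 12 = (r - 3)(r - 4).
Partial fractions: (-7*r + 24)/((r - 4)*(r - 3)) = -3/(r - 3) - 4/(r - 4).
An antiderivative is F(r) = -4*log(r - 4) - 3*log(r - 3).
Then F(9) - F(5) = (-4*log(5) - 3*log(3) - 3*log(2)) - (-log(8)) = -4*log(5) - 3*log(3).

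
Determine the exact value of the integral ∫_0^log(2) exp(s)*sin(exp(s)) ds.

Let u = exp(s), so du = exp(s) ds. When s = 0, u = 1; when s = log(2), u = 2.
The integral becomes ∫ sin(u) du from 1 to 2, with antiderivative -cos(u).
Back in s: F(s) = -cos(exp(s)).
Then F(log(2)) - F(0) = (-cos(2)) - (-cos(1)) = -cos(2) + cos(1).

-cos(2) + cos(1)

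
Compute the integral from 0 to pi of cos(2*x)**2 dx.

Use the identity cos^2(2*x) = (1 + cos(4*x))/2.
An antiderivative is F(x) = x/2 + sin(4*x)/8.
Then F(pi) - F(0) = (pi/2) - (0) = pi/2.

pi/2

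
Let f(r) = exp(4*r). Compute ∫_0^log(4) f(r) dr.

255/4

Let u = exp(r), so du = exp(r) dr. When r = 0, u = 1; when r = log(4), u = 4.
The integral becomes ∫ u**3 du from 1 to 4, with antiderivative u**4/4.
Back in r: F(r) = exp(4*r)/4.
Then F(log(4)) - F(0) = (64) - (1/4) = 255/4.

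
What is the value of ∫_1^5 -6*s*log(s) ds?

36 - 75*log(5)

Integrate by parts once (u = ln s, dv = -6*s ds).
An antiderivative is F(s) = -3*s**2*(2*log(s) - 1)/2.
Then F(5) - F(1) = (75/2 - 75*log(5)) - (3/2) = 36 - 75*log(5).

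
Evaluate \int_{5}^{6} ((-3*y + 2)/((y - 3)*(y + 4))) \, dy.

Factor the denominator: y**2 + y - 12 = (y + 4)(y - 3).
Partial fractions: (-3*y + 2)/((y - 3)*(y + 4)) = -2/(y + 4) - 1/(y - 3).
An antiderivative is F(y) = -log(y - 3) - 2*log(y + 4).
Then F(6) - F(5) = (-2*log(5) - 2*log(2) - log(3)) - (-4*log(3) - log(2)) = log(27/50).

log(27/50)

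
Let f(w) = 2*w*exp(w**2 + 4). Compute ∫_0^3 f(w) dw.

Let u = w**2 + 4, so du = 2*w dw. When w = 0, u = 4; when w = 3, u = 13.
The integral becomes ∫ exp(u) du from 4 to 13, with antiderivative exp(u).
Back in w: F(w) = exp(w**2 + 4).
Then F(3) - F(0) = (exp(13)) - (exp(4)) = -exp(4) + exp(13).

-exp(4) + exp(13)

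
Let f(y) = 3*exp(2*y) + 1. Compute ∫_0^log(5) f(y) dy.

log(5) + 36

An antiderivative is F(y) = 3*exp(2*y)/2 + y.
Then F(log(5)) - F(0) = (log(5) + 75/2) - (3/2) = log(5) + 36.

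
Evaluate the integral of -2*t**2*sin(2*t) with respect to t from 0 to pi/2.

Integrate by parts twice (u = t^2, dv = -2*sin(2*t) dt).
An antiderivative is F(t) = t**2*cos(2*t) - t*sin(2*t) - cos(2*t)/2.
Then F(pi/2) - F(0) = (1/2 - pi**2/4) - (-1/2) = 1 - pi**2/4.

1 - pi**2/4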